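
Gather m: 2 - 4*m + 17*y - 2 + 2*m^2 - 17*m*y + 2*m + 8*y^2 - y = 2*m^2 + m*(-17*y - 2) + 8*y^2 + 16*y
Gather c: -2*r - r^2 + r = -r^2 - r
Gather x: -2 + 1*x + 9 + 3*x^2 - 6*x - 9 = 3*x^2 - 5*x - 2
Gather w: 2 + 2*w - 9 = 2*w - 7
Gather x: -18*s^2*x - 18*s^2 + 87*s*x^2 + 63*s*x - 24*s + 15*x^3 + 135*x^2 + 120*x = -18*s^2 - 24*s + 15*x^3 + x^2*(87*s + 135) + x*(-18*s^2 + 63*s + 120)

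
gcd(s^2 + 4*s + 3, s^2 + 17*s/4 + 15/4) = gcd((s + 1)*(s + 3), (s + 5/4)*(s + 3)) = s + 3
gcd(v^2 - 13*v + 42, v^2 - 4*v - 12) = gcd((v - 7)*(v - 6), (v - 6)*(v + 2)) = v - 6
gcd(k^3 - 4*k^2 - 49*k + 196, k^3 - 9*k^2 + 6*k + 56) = k^2 - 11*k + 28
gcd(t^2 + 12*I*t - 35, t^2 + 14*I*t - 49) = t + 7*I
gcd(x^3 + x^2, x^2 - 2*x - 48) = 1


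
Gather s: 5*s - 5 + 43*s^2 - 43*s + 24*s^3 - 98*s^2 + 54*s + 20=24*s^3 - 55*s^2 + 16*s + 15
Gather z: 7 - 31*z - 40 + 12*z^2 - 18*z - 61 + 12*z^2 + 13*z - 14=24*z^2 - 36*z - 108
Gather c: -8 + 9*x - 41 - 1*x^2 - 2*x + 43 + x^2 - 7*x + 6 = 0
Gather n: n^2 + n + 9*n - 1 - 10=n^2 + 10*n - 11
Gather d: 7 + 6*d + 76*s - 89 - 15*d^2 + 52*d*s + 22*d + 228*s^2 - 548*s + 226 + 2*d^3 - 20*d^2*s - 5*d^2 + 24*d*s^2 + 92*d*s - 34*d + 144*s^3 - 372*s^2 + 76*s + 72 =2*d^3 + d^2*(-20*s - 20) + d*(24*s^2 + 144*s - 6) + 144*s^3 - 144*s^2 - 396*s + 216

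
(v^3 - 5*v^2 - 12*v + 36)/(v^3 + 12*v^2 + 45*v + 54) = (v^2 - 8*v + 12)/(v^2 + 9*v + 18)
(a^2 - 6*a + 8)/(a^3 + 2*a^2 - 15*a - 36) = (a - 2)/(a^2 + 6*a + 9)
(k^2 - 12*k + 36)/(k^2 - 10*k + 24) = (k - 6)/(k - 4)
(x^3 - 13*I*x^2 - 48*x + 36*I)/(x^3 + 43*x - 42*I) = (x - 6*I)/(x + 7*I)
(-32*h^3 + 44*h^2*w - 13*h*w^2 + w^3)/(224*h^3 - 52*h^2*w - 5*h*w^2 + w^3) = (-h + w)/(7*h + w)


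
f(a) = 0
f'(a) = 0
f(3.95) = 0.00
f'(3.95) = 0.00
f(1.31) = 0.00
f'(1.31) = 0.00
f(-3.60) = 0.00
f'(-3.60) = 0.00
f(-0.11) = 0.00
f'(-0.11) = 0.00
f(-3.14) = 0.00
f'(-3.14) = 0.00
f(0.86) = 0.00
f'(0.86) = 0.00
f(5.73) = 0.00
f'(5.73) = 0.00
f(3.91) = 0.00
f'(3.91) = 0.00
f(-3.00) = 0.00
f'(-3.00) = 0.00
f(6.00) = 0.00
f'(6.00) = 0.00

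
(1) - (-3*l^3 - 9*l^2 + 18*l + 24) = 3*l^3 + 9*l^2 - 18*l - 23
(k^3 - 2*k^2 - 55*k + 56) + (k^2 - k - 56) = k^3 - k^2 - 56*k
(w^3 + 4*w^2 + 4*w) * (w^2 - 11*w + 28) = w^5 - 7*w^4 - 12*w^3 + 68*w^2 + 112*w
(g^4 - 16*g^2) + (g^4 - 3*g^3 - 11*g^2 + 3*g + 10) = 2*g^4 - 3*g^3 - 27*g^2 + 3*g + 10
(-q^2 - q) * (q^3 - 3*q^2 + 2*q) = -q^5 + 2*q^4 + q^3 - 2*q^2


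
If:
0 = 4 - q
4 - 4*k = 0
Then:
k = 1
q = 4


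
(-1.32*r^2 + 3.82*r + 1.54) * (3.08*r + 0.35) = -4.0656*r^3 + 11.3036*r^2 + 6.0802*r + 0.539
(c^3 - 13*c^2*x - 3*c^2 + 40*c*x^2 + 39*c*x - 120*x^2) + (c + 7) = c^3 - 13*c^2*x - 3*c^2 + 40*c*x^2 + 39*c*x + c - 120*x^2 + 7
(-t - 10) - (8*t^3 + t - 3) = -8*t^3 - 2*t - 7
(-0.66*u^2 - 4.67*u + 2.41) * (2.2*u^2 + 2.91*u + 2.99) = -1.452*u^4 - 12.1946*u^3 - 10.2611*u^2 - 6.9502*u + 7.2059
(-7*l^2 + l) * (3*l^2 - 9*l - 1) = -21*l^4 + 66*l^3 - 2*l^2 - l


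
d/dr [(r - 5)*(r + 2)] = 2*r - 3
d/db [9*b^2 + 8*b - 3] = 18*b + 8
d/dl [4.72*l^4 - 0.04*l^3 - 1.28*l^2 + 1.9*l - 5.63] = 18.88*l^3 - 0.12*l^2 - 2.56*l + 1.9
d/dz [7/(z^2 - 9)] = -14*z/(z^2 - 9)^2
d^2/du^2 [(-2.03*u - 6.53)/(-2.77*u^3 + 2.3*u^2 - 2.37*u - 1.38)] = (93.455922*u^5 + 523.649664*u^4 - 670.818174*u^3 + 371.356446*u^2 - 324.680328*u + 101.530518)/(21.253933*u^9 - 52.94301*u^8 + 98.514219*u^7 - 70.996814*u^6 + 31.536459*u^5 + 37.501362*u^4 - 15.996663*u^3 + 10.113606*u^2 + 13.540284*u + 2.628072)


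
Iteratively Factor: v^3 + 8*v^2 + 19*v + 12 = (v + 3)*(v^2 + 5*v + 4) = (v + 1)*(v + 3)*(v + 4)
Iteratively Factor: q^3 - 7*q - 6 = (q - 3)*(q^2 + 3*q + 2) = (q - 3)*(q + 1)*(q + 2)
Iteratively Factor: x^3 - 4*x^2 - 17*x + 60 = (x + 4)*(x^2 - 8*x + 15) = (x - 3)*(x + 4)*(x - 5)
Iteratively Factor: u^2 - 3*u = (u - 3)*(u)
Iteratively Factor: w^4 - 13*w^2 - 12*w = (w + 3)*(w^3 - 3*w^2 - 4*w) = (w - 4)*(w + 3)*(w^2 + w) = w*(w - 4)*(w + 3)*(w + 1)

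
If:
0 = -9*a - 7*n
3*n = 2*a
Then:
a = 0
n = 0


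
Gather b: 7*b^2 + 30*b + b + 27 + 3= 7*b^2 + 31*b + 30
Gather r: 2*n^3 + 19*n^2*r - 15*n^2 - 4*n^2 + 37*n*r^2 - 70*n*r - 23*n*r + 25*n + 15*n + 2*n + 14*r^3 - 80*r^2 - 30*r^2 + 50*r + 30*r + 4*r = 2*n^3 - 19*n^2 + 42*n + 14*r^3 + r^2*(37*n - 110) + r*(19*n^2 - 93*n + 84)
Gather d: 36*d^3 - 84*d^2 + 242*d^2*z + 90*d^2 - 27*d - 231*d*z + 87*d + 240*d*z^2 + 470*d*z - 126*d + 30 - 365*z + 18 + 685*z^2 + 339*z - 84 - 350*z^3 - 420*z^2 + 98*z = 36*d^3 + d^2*(242*z + 6) + d*(240*z^2 + 239*z - 66) - 350*z^3 + 265*z^2 + 72*z - 36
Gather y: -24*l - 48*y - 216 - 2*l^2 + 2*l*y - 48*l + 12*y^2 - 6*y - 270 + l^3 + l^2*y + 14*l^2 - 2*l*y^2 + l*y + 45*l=l^3 + 12*l^2 - 27*l + y^2*(12 - 2*l) + y*(l^2 + 3*l - 54) - 486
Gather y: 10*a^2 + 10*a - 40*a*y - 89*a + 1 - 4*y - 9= 10*a^2 - 79*a + y*(-40*a - 4) - 8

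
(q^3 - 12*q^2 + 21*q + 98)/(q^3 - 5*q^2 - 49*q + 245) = (q^2 - 5*q - 14)/(q^2 + 2*q - 35)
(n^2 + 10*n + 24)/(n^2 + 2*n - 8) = (n + 6)/(n - 2)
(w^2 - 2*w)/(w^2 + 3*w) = (w - 2)/(w + 3)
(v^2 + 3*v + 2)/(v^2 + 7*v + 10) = (v + 1)/(v + 5)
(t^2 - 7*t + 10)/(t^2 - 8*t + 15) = (t - 2)/(t - 3)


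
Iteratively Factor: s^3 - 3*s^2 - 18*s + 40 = (s - 2)*(s^2 - s - 20) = (s - 5)*(s - 2)*(s + 4)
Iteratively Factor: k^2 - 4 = (k - 2)*(k + 2)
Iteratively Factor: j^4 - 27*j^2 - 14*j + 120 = (j + 3)*(j^3 - 3*j^2 - 18*j + 40) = (j - 2)*(j + 3)*(j^2 - j - 20) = (j - 5)*(j - 2)*(j + 3)*(j + 4)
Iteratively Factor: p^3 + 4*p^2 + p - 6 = (p + 2)*(p^2 + 2*p - 3) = (p - 1)*(p + 2)*(p + 3)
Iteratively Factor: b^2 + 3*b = (b + 3)*(b)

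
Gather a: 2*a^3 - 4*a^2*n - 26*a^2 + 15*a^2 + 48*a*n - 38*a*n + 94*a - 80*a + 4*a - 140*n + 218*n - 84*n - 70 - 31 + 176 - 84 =2*a^3 + a^2*(-4*n - 11) + a*(10*n + 18) - 6*n - 9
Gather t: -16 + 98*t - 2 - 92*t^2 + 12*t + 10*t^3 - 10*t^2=10*t^3 - 102*t^2 + 110*t - 18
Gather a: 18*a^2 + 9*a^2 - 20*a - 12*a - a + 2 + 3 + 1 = 27*a^2 - 33*a + 6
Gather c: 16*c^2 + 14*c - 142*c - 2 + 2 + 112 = 16*c^2 - 128*c + 112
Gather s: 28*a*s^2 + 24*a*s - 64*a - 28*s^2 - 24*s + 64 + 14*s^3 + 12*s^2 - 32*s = -64*a + 14*s^3 + s^2*(28*a - 16) + s*(24*a - 56) + 64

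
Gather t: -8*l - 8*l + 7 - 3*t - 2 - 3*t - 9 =-16*l - 6*t - 4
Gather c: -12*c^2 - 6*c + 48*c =-12*c^2 + 42*c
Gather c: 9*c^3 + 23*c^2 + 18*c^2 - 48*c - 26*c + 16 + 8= 9*c^3 + 41*c^2 - 74*c + 24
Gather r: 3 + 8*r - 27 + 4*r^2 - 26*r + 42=4*r^2 - 18*r + 18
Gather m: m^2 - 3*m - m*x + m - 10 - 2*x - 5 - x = m^2 + m*(-x - 2) - 3*x - 15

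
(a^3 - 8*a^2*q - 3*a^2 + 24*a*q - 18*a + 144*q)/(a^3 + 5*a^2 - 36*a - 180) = (a^2 - 8*a*q + 3*a - 24*q)/(a^2 + 11*a + 30)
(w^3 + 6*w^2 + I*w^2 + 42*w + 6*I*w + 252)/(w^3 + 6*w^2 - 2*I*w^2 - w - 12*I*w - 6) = (w^2 + I*w + 42)/(w^2 - 2*I*w - 1)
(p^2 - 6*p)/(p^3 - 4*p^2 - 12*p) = 1/(p + 2)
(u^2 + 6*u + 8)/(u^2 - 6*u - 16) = (u + 4)/(u - 8)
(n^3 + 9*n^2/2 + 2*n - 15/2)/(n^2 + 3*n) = n + 3/2 - 5/(2*n)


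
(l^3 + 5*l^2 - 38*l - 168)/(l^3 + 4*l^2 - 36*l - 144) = (l + 7)/(l + 6)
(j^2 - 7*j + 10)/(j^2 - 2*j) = (j - 5)/j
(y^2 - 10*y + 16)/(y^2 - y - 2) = (y - 8)/(y + 1)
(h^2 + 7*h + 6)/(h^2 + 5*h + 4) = (h + 6)/(h + 4)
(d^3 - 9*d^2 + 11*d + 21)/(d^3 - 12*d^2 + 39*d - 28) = (d^2 - 2*d - 3)/(d^2 - 5*d + 4)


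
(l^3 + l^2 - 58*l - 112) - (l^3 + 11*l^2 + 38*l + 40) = -10*l^2 - 96*l - 152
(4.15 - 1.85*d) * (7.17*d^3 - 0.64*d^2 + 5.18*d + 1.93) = -13.2645*d^4 + 30.9395*d^3 - 12.239*d^2 + 17.9265*d + 8.0095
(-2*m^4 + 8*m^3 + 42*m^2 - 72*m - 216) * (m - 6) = -2*m^5 + 20*m^4 - 6*m^3 - 324*m^2 + 216*m + 1296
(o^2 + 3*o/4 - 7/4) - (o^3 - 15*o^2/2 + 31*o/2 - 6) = -o^3 + 17*o^2/2 - 59*o/4 + 17/4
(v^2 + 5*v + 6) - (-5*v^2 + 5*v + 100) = 6*v^2 - 94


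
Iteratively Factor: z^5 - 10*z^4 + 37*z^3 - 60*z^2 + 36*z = (z - 3)*(z^4 - 7*z^3 + 16*z^2 - 12*z) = (z - 3)^2*(z^3 - 4*z^2 + 4*z) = (z - 3)^2*(z - 2)*(z^2 - 2*z) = (z - 3)^2*(z - 2)^2*(z)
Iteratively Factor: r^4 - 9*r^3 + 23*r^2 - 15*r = (r)*(r^3 - 9*r^2 + 23*r - 15) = r*(r - 5)*(r^2 - 4*r + 3) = r*(r - 5)*(r - 1)*(r - 3)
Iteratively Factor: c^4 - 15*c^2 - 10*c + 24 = (c - 1)*(c^3 + c^2 - 14*c - 24) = (c - 4)*(c - 1)*(c^2 + 5*c + 6) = (c - 4)*(c - 1)*(c + 2)*(c + 3)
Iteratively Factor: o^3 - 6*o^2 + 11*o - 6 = (o - 2)*(o^2 - 4*o + 3) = (o - 3)*(o - 2)*(o - 1)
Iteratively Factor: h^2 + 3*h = (h)*(h + 3)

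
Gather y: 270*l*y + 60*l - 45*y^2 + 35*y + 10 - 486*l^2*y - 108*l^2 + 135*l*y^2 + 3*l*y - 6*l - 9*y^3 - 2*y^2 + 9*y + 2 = -108*l^2 + 54*l - 9*y^3 + y^2*(135*l - 47) + y*(-486*l^2 + 273*l + 44) + 12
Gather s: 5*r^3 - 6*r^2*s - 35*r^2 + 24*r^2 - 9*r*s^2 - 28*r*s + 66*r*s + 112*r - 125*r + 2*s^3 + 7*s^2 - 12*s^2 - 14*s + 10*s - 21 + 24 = 5*r^3 - 11*r^2 - 13*r + 2*s^3 + s^2*(-9*r - 5) + s*(-6*r^2 + 38*r - 4) + 3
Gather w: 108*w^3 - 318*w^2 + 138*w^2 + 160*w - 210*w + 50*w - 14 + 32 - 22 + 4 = 108*w^3 - 180*w^2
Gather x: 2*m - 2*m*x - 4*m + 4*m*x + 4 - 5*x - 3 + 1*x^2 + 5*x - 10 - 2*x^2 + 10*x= -2*m - x^2 + x*(2*m + 10) - 9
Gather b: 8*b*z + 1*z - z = 8*b*z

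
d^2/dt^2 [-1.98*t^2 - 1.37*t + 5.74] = -3.96000000000000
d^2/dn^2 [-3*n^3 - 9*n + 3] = -18*n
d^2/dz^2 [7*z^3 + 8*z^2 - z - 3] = 42*z + 16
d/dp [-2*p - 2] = -2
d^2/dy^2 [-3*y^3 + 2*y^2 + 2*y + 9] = 4 - 18*y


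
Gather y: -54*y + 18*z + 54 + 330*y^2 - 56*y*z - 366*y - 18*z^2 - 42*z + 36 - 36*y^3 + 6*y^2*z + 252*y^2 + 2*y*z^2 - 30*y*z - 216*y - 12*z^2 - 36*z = -36*y^3 + y^2*(6*z + 582) + y*(2*z^2 - 86*z - 636) - 30*z^2 - 60*z + 90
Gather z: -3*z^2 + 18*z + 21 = -3*z^2 + 18*z + 21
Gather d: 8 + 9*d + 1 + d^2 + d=d^2 + 10*d + 9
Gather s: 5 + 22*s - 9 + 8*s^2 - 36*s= 8*s^2 - 14*s - 4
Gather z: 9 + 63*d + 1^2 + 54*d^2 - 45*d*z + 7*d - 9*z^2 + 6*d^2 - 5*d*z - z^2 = 60*d^2 - 50*d*z + 70*d - 10*z^2 + 10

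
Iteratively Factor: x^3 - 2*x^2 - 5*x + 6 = (x - 3)*(x^2 + x - 2) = (x - 3)*(x - 1)*(x + 2)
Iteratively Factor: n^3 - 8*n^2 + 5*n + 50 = (n + 2)*(n^2 - 10*n + 25) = (n - 5)*(n + 2)*(n - 5)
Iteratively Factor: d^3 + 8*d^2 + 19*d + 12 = (d + 1)*(d^2 + 7*d + 12) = (d + 1)*(d + 4)*(d + 3)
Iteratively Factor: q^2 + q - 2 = (q + 2)*(q - 1)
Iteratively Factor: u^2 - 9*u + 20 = (u - 5)*(u - 4)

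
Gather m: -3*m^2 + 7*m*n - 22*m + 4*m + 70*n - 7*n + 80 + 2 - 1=-3*m^2 + m*(7*n - 18) + 63*n + 81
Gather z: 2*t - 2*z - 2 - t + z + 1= t - z - 1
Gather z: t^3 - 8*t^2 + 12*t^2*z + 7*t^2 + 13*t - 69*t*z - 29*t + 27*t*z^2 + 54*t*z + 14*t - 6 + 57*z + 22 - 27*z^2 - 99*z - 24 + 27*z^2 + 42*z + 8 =t^3 - t^2 + 27*t*z^2 - 2*t + z*(12*t^2 - 15*t)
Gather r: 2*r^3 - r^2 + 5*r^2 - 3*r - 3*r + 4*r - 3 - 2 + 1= 2*r^3 + 4*r^2 - 2*r - 4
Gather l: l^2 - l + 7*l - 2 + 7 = l^2 + 6*l + 5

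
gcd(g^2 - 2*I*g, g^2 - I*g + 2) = g - 2*I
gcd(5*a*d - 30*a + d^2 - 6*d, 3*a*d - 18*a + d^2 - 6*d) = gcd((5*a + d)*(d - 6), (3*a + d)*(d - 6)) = d - 6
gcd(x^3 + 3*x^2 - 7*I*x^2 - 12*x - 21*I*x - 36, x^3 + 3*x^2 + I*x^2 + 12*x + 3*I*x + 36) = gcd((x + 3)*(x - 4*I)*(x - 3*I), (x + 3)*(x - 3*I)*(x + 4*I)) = x^2 + x*(3 - 3*I) - 9*I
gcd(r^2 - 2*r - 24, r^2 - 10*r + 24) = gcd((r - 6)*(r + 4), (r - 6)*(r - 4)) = r - 6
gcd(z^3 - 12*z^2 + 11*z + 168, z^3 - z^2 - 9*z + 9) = z + 3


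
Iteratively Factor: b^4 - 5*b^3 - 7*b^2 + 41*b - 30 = (b - 5)*(b^3 - 7*b + 6) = (b - 5)*(b - 1)*(b^2 + b - 6) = (b - 5)*(b - 2)*(b - 1)*(b + 3)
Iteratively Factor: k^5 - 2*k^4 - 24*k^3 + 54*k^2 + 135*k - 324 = (k + 3)*(k^4 - 5*k^3 - 9*k^2 + 81*k - 108) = (k - 3)*(k + 3)*(k^3 - 2*k^2 - 15*k + 36) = (k - 3)^2*(k + 3)*(k^2 + k - 12) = (k - 3)^2*(k + 3)*(k + 4)*(k - 3)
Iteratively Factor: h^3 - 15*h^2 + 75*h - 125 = (h - 5)*(h^2 - 10*h + 25) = (h - 5)^2*(h - 5)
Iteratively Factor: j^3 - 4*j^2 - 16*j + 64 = (j - 4)*(j^2 - 16) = (j - 4)*(j + 4)*(j - 4)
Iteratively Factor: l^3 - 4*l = (l - 2)*(l^2 + 2*l) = l*(l - 2)*(l + 2)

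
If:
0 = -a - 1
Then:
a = -1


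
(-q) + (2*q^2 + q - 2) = 2*q^2 - 2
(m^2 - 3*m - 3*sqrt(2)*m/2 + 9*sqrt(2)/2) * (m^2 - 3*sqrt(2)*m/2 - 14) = m^4 - 3*sqrt(2)*m^3 - 3*m^3 - 19*m^2/2 + 9*sqrt(2)*m^2 + 57*m/2 + 21*sqrt(2)*m - 63*sqrt(2)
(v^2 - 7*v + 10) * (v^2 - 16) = v^4 - 7*v^3 - 6*v^2 + 112*v - 160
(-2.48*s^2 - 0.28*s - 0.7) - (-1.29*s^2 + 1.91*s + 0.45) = -1.19*s^2 - 2.19*s - 1.15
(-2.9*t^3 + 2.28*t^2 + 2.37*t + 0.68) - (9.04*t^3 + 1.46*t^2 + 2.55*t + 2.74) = -11.94*t^3 + 0.82*t^2 - 0.18*t - 2.06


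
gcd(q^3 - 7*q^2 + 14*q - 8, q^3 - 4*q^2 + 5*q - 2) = q^2 - 3*q + 2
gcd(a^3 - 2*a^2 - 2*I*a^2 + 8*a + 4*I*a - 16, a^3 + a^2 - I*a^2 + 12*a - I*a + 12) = a - 4*I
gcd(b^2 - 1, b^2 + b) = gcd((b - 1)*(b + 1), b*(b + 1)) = b + 1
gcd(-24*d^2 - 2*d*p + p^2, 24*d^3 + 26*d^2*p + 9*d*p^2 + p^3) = 4*d + p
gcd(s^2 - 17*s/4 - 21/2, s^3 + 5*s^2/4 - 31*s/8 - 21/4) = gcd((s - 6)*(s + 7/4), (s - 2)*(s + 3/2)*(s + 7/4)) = s + 7/4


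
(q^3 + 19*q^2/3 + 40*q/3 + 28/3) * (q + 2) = q^4 + 25*q^3/3 + 26*q^2 + 36*q + 56/3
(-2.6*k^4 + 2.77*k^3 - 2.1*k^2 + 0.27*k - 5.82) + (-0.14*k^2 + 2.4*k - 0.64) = -2.6*k^4 + 2.77*k^3 - 2.24*k^2 + 2.67*k - 6.46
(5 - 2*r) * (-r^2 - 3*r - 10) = 2*r^3 + r^2 + 5*r - 50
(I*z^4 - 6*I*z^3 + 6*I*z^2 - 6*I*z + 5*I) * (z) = I*z^5 - 6*I*z^4 + 6*I*z^3 - 6*I*z^2 + 5*I*z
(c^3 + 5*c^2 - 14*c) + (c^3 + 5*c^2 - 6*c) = 2*c^3 + 10*c^2 - 20*c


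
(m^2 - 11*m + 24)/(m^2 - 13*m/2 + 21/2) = 2*(m - 8)/(2*m - 7)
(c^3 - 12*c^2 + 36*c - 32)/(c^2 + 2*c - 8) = (c^2 - 10*c + 16)/(c + 4)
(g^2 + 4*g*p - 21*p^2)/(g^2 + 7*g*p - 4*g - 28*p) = (g - 3*p)/(g - 4)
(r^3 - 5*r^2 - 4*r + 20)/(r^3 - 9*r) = (r^3 - 5*r^2 - 4*r + 20)/(r*(r^2 - 9))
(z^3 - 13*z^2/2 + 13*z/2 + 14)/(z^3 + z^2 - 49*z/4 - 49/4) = 2*(z - 4)/(2*z + 7)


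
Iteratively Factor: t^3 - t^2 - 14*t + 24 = (t - 2)*(t^2 + t - 12) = (t - 3)*(t - 2)*(t + 4)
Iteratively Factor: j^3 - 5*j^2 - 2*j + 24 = (j + 2)*(j^2 - 7*j + 12) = (j - 4)*(j + 2)*(j - 3)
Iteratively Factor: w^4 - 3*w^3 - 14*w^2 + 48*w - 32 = (w - 1)*(w^3 - 2*w^2 - 16*w + 32) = (w - 2)*(w - 1)*(w^2 - 16) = (w - 2)*(w - 1)*(w + 4)*(w - 4)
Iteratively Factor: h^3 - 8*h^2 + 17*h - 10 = (h - 1)*(h^2 - 7*h + 10) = (h - 2)*(h - 1)*(h - 5)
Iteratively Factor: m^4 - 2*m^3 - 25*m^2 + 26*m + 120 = (m + 4)*(m^3 - 6*m^2 - m + 30) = (m + 2)*(m + 4)*(m^2 - 8*m + 15) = (m - 3)*(m + 2)*(m + 4)*(m - 5)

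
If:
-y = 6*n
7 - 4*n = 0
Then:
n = 7/4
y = -21/2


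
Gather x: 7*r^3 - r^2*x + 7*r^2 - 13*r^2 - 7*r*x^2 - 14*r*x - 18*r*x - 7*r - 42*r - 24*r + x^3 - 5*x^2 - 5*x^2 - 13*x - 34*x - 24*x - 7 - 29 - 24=7*r^3 - 6*r^2 - 73*r + x^3 + x^2*(-7*r - 10) + x*(-r^2 - 32*r - 71) - 60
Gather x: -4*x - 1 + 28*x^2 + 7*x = 28*x^2 + 3*x - 1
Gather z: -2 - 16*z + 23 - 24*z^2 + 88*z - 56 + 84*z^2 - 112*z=60*z^2 - 40*z - 35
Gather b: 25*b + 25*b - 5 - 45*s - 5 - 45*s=50*b - 90*s - 10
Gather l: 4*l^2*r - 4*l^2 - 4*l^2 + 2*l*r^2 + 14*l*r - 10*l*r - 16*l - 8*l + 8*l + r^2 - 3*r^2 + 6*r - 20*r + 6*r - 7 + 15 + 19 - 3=l^2*(4*r - 8) + l*(2*r^2 + 4*r - 16) - 2*r^2 - 8*r + 24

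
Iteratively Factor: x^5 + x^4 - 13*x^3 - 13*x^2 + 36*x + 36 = (x + 2)*(x^4 - x^3 - 11*x^2 + 9*x + 18) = (x - 3)*(x + 2)*(x^3 + 2*x^2 - 5*x - 6) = (x - 3)*(x - 2)*(x + 2)*(x^2 + 4*x + 3) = (x - 3)*(x - 2)*(x + 1)*(x + 2)*(x + 3)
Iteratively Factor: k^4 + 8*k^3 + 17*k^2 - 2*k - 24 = (k + 2)*(k^3 + 6*k^2 + 5*k - 12) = (k + 2)*(k + 3)*(k^2 + 3*k - 4) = (k + 2)*(k + 3)*(k + 4)*(k - 1)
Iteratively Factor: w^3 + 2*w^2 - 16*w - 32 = (w + 2)*(w^2 - 16) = (w - 4)*(w + 2)*(w + 4)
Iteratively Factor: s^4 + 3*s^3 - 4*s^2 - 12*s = (s + 2)*(s^3 + s^2 - 6*s) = (s + 2)*(s + 3)*(s^2 - 2*s) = s*(s + 2)*(s + 3)*(s - 2)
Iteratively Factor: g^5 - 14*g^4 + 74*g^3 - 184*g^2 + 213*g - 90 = (g - 2)*(g^4 - 12*g^3 + 50*g^2 - 84*g + 45) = (g - 5)*(g - 2)*(g^3 - 7*g^2 + 15*g - 9) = (g - 5)*(g - 3)*(g - 2)*(g^2 - 4*g + 3) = (g - 5)*(g - 3)*(g - 2)*(g - 1)*(g - 3)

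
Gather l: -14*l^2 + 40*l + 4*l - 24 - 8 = -14*l^2 + 44*l - 32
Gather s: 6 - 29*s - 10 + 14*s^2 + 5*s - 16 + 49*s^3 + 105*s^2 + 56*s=49*s^3 + 119*s^2 + 32*s - 20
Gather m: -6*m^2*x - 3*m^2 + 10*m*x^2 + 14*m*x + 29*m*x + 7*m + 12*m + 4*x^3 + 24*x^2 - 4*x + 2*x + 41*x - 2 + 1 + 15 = m^2*(-6*x - 3) + m*(10*x^2 + 43*x + 19) + 4*x^3 + 24*x^2 + 39*x + 14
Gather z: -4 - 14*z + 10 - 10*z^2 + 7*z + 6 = -10*z^2 - 7*z + 12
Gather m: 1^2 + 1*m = m + 1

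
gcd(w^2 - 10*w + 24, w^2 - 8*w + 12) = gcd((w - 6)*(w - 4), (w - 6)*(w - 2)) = w - 6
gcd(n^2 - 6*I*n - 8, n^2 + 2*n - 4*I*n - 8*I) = n - 4*I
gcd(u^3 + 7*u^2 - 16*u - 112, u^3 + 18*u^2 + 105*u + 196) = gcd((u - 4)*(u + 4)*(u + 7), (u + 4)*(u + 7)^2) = u^2 + 11*u + 28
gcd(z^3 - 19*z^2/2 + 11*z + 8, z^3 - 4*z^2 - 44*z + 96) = z^2 - 10*z + 16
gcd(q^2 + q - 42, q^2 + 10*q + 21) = q + 7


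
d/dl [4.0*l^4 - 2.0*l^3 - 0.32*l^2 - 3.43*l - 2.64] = 16.0*l^3 - 6.0*l^2 - 0.64*l - 3.43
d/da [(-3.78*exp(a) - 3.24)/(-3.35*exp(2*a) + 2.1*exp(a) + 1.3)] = (-12.663*exp(2*a) - 21.708*exp(a) + 1.89)*exp(a)/(11.2225*exp(4*a) - 14.07*exp(3*a) - 4.3*exp(2*a) + 5.46*exp(a) + 1.69)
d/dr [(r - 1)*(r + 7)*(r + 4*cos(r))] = -(r - 1)*(r + 7)*(4*sin(r) - 1) + (r - 1)*(r + 4*cos(r)) + (r + 7)*(r + 4*cos(r))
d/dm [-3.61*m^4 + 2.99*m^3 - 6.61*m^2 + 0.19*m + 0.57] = -14.44*m^3 + 8.97*m^2 - 13.22*m + 0.19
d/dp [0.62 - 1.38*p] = -1.38000000000000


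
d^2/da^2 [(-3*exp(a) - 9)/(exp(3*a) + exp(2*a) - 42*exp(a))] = 6*(-2*exp(5*a) - 15*exp(4*a) - 101*exp(3*a) + 99*exp(2*a) + 189*exp(a) - 2646)*exp(-a)/(exp(6*a) + 3*exp(5*a) - 123*exp(4*a) - 251*exp(3*a) + 5166*exp(2*a) + 5292*exp(a) - 74088)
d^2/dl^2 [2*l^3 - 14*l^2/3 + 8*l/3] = 12*l - 28/3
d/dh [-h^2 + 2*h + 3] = 2 - 2*h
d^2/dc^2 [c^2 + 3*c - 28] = 2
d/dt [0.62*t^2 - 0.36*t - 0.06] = 1.24*t - 0.36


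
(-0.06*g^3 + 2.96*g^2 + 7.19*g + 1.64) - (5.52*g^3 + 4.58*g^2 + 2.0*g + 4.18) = -5.58*g^3 - 1.62*g^2 + 5.19*g - 2.54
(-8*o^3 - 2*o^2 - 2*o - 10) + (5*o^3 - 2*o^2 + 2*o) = -3*o^3 - 4*o^2 - 10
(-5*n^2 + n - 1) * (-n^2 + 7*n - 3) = 5*n^4 - 36*n^3 + 23*n^2 - 10*n + 3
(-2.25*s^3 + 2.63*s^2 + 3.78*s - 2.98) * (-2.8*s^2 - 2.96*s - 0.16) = 6.3*s^5 - 0.703999999999999*s^4 - 18.0088*s^3 - 3.2656*s^2 + 8.216*s + 0.4768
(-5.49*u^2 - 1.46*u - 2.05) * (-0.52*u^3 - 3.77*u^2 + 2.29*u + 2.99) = 2.8548*u^5 + 21.4565*u^4 - 6.0019*u^3 - 12.03*u^2 - 9.0599*u - 6.1295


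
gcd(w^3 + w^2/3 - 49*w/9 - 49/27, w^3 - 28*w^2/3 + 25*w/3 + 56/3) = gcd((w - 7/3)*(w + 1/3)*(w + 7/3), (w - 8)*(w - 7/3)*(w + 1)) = w - 7/3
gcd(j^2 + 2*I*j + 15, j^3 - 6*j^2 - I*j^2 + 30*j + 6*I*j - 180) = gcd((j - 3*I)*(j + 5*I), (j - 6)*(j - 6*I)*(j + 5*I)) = j + 5*I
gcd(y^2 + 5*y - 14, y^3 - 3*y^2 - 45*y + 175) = y + 7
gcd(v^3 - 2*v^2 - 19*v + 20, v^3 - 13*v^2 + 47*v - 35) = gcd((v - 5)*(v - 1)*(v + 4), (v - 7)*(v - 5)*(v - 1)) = v^2 - 6*v + 5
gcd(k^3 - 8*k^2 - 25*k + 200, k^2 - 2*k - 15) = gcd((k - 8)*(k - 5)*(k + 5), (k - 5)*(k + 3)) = k - 5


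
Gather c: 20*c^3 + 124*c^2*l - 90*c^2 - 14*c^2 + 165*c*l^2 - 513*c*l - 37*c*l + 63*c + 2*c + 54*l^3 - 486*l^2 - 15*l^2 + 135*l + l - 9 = 20*c^3 + c^2*(124*l - 104) + c*(165*l^2 - 550*l + 65) + 54*l^3 - 501*l^2 + 136*l - 9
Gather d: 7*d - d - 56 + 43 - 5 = 6*d - 18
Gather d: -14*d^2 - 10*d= -14*d^2 - 10*d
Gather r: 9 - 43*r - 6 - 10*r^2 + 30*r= -10*r^2 - 13*r + 3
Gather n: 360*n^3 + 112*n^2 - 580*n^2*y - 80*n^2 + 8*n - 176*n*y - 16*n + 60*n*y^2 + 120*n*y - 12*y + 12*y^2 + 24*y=360*n^3 + n^2*(32 - 580*y) + n*(60*y^2 - 56*y - 8) + 12*y^2 + 12*y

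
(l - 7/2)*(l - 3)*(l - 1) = l^3 - 15*l^2/2 + 17*l - 21/2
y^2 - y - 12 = (y - 4)*(y + 3)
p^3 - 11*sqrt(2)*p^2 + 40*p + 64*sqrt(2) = (p - 8*sqrt(2))*(p - 4*sqrt(2))*(p + sqrt(2))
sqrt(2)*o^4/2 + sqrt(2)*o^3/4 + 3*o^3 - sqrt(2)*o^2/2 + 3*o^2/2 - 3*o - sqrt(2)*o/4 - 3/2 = (o - 1)*(o + 1/2)*(o + 3*sqrt(2))*(sqrt(2)*o/2 + sqrt(2)/2)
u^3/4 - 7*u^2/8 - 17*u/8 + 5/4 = (u/4 + 1/2)*(u - 5)*(u - 1/2)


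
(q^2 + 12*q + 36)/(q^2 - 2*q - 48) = (q + 6)/(q - 8)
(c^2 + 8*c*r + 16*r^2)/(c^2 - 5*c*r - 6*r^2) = (-c^2 - 8*c*r - 16*r^2)/(-c^2 + 5*c*r + 6*r^2)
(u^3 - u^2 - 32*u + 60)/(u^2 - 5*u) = u + 4 - 12/u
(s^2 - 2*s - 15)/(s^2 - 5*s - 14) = (-s^2 + 2*s + 15)/(-s^2 + 5*s + 14)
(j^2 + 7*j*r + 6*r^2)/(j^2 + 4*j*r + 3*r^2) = (j + 6*r)/(j + 3*r)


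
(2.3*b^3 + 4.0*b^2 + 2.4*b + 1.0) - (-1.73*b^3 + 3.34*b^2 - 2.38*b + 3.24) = 4.03*b^3 + 0.66*b^2 + 4.78*b - 2.24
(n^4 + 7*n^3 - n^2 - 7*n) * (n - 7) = n^5 - 50*n^3 + 49*n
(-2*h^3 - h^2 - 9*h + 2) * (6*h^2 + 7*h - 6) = -12*h^5 - 20*h^4 - 49*h^3 - 45*h^2 + 68*h - 12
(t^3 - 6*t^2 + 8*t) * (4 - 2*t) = -2*t^4 + 16*t^3 - 40*t^2 + 32*t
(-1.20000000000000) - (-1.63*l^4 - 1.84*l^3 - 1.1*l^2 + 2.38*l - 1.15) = 1.63*l^4 + 1.84*l^3 + 1.1*l^2 - 2.38*l - 0.05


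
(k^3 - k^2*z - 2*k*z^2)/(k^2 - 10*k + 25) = k*(k^2 - k*z - 2*z^2)/(k^2 - 10*k + 25)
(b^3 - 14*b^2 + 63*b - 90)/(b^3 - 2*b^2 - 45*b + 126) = (b - 5)/(b + 7)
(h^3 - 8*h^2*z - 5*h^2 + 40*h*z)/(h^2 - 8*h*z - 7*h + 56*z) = h*(h - 5)/(h - 7)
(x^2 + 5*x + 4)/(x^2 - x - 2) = (x + 4)/(x - 2)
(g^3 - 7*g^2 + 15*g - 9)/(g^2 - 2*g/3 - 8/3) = 3*(-g^3 + 7*g^2 - 15*g + 9)/(-3*g^2 + 2*g + 8)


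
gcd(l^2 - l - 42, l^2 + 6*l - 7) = 1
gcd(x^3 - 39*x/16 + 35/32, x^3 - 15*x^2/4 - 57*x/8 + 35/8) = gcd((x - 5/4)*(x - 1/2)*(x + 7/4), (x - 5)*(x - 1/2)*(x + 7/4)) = x^2 + 5*x/4 - 7/8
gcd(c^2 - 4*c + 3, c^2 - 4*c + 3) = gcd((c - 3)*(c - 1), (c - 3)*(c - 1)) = c^2 - 4*c + 3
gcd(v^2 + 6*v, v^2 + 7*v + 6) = v + 6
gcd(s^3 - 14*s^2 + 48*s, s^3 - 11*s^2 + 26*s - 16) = s - 8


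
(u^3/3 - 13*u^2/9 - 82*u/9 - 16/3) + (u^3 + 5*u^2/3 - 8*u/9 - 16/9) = 4*u^3/3 + 2*u^2/9 - 10*u - 64/9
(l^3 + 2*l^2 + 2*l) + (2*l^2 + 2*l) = l^3 + 4*l^2 + 4*l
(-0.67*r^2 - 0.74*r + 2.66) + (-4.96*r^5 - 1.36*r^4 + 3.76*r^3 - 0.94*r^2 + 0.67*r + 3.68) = -4.96*r^5 - 1.36*r^4 + 3.76*r^3 - 1.61*r^2 - 0.07*r + 6.34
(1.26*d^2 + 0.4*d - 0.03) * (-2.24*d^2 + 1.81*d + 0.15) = -2.8224*d^4 + 1.3846*d^3 + 0.9802*d^2 + 0.0057*d - 0.0045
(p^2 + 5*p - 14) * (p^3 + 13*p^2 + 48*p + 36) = p^5 + 18*p^4 + 99*p^3 + 94*p^2 - 492*p - 504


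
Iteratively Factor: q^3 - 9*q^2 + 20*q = (q)*(q^2 - 9*q + 20) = q*(q - 4)*(q - 5)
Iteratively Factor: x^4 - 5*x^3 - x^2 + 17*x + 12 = (x + 1)*(x^3 - 6*x^2 + 5*x + 12) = (x - 3)*(x + 1)*(x^2 - 3*x - 4) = (x - 3)*(x + 1)^2*(x - 4)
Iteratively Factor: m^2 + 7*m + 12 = (m + 3)*(m + 4)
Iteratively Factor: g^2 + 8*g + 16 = (g + 4)*(g + 4)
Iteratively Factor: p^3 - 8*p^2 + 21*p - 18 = (p - 3)*(p^2 - 5*p + 6) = (p - 3)^2*(p - 2)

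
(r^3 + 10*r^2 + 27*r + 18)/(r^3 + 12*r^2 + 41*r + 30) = (r + 3)/(r + 5)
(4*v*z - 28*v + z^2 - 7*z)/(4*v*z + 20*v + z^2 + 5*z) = (z - 7)/(z + 5)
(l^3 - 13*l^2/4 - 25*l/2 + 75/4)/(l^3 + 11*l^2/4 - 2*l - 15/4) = (l - 5)/(l + 1)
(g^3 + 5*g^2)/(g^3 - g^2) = (g + 5)/(g - 1)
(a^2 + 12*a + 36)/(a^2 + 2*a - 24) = (a + 6)/(a - 4)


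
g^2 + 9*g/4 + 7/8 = (g + 1/2)*(g + 7/4)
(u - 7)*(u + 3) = u^2 - 4*u - 21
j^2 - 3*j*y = j*(j - 3*y)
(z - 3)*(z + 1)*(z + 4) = z^3 + 2*z^2 - 11*z - 12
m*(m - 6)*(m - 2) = m^3 - 8*m^2 + 12*m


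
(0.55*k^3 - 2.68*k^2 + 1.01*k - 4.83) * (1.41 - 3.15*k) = -1.7325*k^4 + 9.2175*k^3 - 6.9603*k^2 + 16.6386*k - 6.8103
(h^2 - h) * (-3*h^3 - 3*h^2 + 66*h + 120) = -3*h^5 + 69*h^3 + 54*h^2 - 120*h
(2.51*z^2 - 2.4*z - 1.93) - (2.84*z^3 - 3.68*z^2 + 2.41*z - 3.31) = -2.84*z^3 + 6.19*z^2 - 4.81*z + 1.38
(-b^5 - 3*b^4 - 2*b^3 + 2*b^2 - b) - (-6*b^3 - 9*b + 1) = -b^5 - 3*b^4 + 4*b^3 + 2*b^2 + 8*b - 1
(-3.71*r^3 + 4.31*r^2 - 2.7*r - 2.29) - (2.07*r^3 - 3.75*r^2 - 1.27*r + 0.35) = -5.78*r^3 + 8.06*r^2 - 1.43*r - 2.64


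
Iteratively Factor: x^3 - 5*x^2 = (x)*(x^2 - 5*x) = x^2*(x - 5)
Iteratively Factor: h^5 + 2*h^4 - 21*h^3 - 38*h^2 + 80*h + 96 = (h + 3)*(h^4 - h^3 - 18*h^2 + 16*h + 32) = (h - 4)*(h + 3)*(h^3 + 3*h^2 - 6*h - 8) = (h - 4)*(h + 1)*(h + 3)*(h^2 + 2*h - 8) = (h - 4)*(h + 1)*(h + 3)*(h + 4)*(h - 2)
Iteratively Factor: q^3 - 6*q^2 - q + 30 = (q - 5)*(q^2 - q - 6) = (q - 5)*(q - 3)*(q + 2)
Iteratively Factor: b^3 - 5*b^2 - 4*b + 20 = (b - 5)*(b^2 - 4) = (b - 5)*(b - 2)*(b + 2)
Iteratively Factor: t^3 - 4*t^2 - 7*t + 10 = (t + 2)*(t^2 - 6*t + 5) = (t - 5)*(t + 2)*(t - 1)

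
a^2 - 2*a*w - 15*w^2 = (a - 5*w)*(a + 3*w)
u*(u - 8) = u^2 - 8*u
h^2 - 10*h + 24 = (h - 6)*(h - 4)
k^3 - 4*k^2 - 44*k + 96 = (k - 8)*(k - 2)*(k + 6)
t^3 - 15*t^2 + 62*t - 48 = (t - 8)*(t - 6)*(t - 1)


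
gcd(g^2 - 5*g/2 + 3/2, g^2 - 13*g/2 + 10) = 1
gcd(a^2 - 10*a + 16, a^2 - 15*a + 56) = a - 8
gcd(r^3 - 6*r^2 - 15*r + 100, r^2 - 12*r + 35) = r - 5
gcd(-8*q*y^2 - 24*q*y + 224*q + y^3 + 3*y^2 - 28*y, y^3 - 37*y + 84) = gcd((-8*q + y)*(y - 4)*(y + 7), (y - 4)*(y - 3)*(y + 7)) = y^2 + 3*y - 28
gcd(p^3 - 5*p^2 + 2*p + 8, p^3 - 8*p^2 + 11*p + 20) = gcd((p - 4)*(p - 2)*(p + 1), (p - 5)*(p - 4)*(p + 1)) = p^2 - 3*p - 4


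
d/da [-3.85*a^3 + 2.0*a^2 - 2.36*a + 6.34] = -11.55*a^2 + 4.0*a - 2.36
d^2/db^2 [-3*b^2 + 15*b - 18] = -6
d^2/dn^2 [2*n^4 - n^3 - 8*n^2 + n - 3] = 24*n^2 - 6*n - 16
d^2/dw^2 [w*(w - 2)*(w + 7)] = 6*w + 10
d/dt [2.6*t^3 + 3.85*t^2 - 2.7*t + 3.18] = 7.8*t^2 + 7.7*t - 2.7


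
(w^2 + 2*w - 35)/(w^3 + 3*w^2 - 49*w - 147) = (w - 5)/(w^2 - 4*w - 21)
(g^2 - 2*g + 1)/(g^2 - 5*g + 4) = (g - 1)/(g - 4)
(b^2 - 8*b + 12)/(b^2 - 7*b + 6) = (b - 2)/(b - 1)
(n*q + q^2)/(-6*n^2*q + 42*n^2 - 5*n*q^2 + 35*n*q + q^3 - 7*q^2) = q/(-6*n*q + 42*n + q^2 - 7*q)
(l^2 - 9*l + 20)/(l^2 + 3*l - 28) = (l - 5)/(l + 7)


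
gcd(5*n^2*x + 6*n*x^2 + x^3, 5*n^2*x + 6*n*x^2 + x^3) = 5*n^2*x + 6*n*x^2 + x^3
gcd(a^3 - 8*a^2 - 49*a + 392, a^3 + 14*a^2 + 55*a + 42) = a + 7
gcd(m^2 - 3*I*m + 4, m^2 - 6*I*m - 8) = m - 4*I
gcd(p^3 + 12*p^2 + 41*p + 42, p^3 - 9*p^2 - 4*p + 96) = p + 3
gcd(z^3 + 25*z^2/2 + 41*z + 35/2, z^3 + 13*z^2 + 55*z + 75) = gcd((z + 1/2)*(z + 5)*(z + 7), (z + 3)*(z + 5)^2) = z + 5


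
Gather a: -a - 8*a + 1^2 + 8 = 9 - 9*a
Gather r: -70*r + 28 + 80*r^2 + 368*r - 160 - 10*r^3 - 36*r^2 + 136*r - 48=-10*r^3 + 44*r^2 + 434*r - 180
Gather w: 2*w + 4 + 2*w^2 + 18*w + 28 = 2*w^2 + 20*w + 32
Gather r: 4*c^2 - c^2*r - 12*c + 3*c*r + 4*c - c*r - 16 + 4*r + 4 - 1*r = 4*c^2 - 8*c + r*(-c^2 + 2*c + 3) - 12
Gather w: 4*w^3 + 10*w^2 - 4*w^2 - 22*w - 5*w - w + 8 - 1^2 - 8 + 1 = 4*w^3 + 6*w^2 - 28*w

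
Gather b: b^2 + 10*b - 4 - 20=b^2 + 10*b - 24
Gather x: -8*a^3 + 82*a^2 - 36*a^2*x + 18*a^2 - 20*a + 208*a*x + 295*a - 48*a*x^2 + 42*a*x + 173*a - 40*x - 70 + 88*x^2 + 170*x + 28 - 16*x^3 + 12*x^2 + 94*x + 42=-8*a^3 + 100*a^2 + 448*a - 16*x^3 + x^2*(100 - 48*a) + x*(-36*a^2 + 250*a + 224)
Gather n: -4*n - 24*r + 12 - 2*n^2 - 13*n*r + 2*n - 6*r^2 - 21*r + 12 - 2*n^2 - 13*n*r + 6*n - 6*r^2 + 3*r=-4*n^2 + n*(4 - 26*r) - 12*r^2 - 42*r + 24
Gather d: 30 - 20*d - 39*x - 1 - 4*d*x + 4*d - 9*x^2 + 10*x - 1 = d*(-4*x - 16) - 9*x^2 - 29*x + 28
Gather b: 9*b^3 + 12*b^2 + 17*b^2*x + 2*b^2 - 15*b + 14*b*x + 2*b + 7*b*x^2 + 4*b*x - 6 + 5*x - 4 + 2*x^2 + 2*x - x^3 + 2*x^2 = 9*b^3 + b^2*(17*x + 14) + b*(7*x^2 + 18*x - 13) - x^3 + 4*x^2 + 7*x - 10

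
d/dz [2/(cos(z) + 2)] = 2*sin(z)/(cos(z) + 2)^2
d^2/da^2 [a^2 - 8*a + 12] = 2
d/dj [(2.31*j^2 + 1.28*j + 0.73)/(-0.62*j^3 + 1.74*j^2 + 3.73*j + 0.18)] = (1.4322*j^4 + 1.5872*j^3 + 7.7469*j^2 - 1.7088*j - 2.4925)/(0.3844*j^6 - 2.1576*j^5 - 1.5976*j^4 + 12.7572*j^3 + 14.5393*j^2 + 1.3428*j + 0.0324)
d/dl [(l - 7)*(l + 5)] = 2*l - 2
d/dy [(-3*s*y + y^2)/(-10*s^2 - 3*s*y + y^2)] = (3*s - 2*y)*(10*s^2 + 3*s*y - y^2 - y*(3*s - y))/(10*s^2 + 3*s*y - y^2)^2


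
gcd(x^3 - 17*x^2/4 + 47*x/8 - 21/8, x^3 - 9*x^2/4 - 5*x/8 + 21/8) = x^2 - 13*x/4 + 21/8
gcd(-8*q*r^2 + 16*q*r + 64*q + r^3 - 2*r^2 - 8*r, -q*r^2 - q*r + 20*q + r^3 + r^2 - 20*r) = r - 4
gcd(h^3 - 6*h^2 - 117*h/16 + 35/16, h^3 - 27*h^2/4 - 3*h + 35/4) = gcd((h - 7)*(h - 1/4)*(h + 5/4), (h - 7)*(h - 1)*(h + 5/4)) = h^2 - 23*h/4 - 35/4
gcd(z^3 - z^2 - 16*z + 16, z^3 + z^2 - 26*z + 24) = z^2 - 5*z + 4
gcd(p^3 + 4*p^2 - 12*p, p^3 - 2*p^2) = p^2 - 2*p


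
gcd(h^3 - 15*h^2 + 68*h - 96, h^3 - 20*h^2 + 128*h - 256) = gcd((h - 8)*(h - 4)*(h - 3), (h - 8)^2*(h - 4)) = h^2 - 12*h + 32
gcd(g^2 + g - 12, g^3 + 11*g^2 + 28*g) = g + 4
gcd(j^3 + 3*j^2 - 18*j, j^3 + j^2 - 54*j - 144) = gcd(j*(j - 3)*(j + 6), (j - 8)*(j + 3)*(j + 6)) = j + 6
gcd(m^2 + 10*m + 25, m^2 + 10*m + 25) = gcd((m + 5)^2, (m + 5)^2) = m^2 + 10*m + 25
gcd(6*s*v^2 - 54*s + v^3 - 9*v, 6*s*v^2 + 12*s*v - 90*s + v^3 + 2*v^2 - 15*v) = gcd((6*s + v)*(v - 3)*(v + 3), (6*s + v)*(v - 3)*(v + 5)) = 6*s*v - 18*s + v^2 - 3*v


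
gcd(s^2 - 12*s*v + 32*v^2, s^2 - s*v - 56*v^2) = s - 8*v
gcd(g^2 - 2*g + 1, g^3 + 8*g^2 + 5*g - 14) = g - 1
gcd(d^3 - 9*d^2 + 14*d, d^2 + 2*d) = d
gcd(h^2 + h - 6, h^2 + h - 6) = h^2 + h - 6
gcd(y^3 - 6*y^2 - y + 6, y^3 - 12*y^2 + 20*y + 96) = y - 6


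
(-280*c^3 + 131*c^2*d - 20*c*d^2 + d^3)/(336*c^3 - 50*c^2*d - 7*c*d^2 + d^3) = (-35*c^2 + 12*c*d - d^2)/(42*c^2 - c*d - d^2)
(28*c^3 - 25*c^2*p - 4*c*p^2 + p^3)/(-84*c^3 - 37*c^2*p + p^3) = (-c + p)/(3*c + p)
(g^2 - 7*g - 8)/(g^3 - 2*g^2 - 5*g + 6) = (g^2 - 7*g - 8)/(g^3 - 2*g^2 - 5*g + 6)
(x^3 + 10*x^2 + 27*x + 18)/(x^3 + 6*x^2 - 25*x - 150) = (x^2 + 4*x + 3)/(x^2 - 25)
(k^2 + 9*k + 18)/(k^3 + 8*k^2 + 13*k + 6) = (k + 3)/(k^2 + 2*k + 1)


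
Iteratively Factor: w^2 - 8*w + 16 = (w - 4)*(w - 4)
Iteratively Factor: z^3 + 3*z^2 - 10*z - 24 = (z - 3)*(z^2 + 6*z + 8) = (z - 3)*(z + 2)*(z + 4)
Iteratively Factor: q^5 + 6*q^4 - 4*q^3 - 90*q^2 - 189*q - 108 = (q + 3)*(q^4 + 3*q^3 - 13*q^2 - 51*q - 36) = (q + 1)*(q + 3)*(q^3 + 2*q^2 - 15*q - 36) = (q - 4)*(q + 1)*(q + 3)*(q^2 + 6*q + 9) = (q - 4)*(q + 1)*(q + 3)^2*(q + 3)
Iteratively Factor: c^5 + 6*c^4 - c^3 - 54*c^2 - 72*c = (c + 2)*(c^4 + 4*c^3 - 9*c^2 - 36*c) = (c + 2)*(c + 4)*(c^3 - 9*c) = (c - 3)*(c + 2)*(c + 4)*(c^2 + 3*c) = c*(c - 3)*(c + 2)*(c + 4)*(c + 3)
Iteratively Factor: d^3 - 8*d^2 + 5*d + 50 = (d + 2)*(d^2 - 10*d + 25) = (d - 5)*(d + 2)*(d - 5)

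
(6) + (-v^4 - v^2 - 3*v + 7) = -v^4 - v^2 - 3*v + 13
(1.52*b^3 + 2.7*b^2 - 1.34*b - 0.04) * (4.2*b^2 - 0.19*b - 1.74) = 6.384*b^5 + 11.0512*b^4 - 8.7858*b^3 - 4.6114*b^2 + 2.3392*b + 0.0696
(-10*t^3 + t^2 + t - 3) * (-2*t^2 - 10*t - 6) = 20*t^5 + 98*t^4 + 48*t^3 - 10*t^2 + 24*t + 18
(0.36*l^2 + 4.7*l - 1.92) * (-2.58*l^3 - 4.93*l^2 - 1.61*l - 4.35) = -0.9288*l^5 - 13.9008*l^4 - 18.797*l^3 + 0.332599999999998*l^2 - 17.3538*l + 8.352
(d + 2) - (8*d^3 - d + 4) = -8*d^3 + 2*d - 2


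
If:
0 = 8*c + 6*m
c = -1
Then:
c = -1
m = 4/3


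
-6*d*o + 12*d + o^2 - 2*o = (-6*d + o)*(o - 2)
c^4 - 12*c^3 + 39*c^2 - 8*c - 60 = (c - 6)*(c - 5)*(c - 2)*(c + 1)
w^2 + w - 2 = (w - 1)*(w + 2)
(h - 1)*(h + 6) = h^2 + 5*h - 6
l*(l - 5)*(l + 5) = l^3 - 25*l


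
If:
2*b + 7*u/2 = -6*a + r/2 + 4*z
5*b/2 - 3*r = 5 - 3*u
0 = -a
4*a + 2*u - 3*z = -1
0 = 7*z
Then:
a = 0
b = 8/19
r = -69/38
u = -1/2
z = 0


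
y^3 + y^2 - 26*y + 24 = (y - 4)*(y - 1)*(y + 6)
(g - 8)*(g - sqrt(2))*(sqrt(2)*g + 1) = sqrt(2)*g^3 - 8*sqrt(2)*g^2 - g^2 - sqrt(2)*g + 8*g + 8*sqrt(2)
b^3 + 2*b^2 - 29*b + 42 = (b - 3)*(b - 2)*(b + 7)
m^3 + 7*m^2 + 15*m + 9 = (m + 1)*(m + 3)^2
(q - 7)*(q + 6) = q^2 - q - 42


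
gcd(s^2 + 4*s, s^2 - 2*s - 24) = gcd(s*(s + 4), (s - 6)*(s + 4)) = s + 4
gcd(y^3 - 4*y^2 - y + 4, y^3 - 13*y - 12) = y^2 - 3*y - 4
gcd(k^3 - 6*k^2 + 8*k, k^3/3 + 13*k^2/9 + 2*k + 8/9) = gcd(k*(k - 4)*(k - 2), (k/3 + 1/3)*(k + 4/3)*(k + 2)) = 1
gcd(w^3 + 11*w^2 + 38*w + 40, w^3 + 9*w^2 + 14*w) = w + 2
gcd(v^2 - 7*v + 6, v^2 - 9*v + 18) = v - 6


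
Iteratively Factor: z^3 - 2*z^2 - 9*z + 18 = (z - 2)*(z^2 - 9) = (z - 2)*(z + 3)*(z - 3)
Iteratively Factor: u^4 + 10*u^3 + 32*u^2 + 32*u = (u + 4)*(u^3 + 6*u^2 + 8*u) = u*(u + 4)*(u^2 + 6*u + 8) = u*(u + 4)^2*(u + 2)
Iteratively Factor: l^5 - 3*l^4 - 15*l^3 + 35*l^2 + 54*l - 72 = (l + 3)*(l^4 - 6*l^3 + 3*l^2 + 26*l - 24) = (l + 2)*(l + 3)*(l^3 - 8*l^2 + 19*l - 12) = (l - 4)*(l + 2)*(l + 3)*(l^2 - 4*l + 3) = (l - 4)*(l - 1)*(l + 2)*(l + 3)*(l - 3)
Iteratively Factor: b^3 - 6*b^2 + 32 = (b - 4)*(b^2 - 2*b - 8) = (b - 4)^2*(b + 2)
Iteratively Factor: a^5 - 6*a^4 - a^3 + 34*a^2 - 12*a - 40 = (a + 1)*(a^4 - 7*a^3 + 6*a^2 + 28*a - 40) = (a - 5)*(a + 1)*(a^3 - 2*a^2 - 4*a + 8) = (a - 5)*(a + 1)*(a + 2)*(a^2 - 4*a + 4) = (a - 5)*(a - 2)*(a + 1)*(a + 2)*(a - 2)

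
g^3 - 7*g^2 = g^2*(g - 7)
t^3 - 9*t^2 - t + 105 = (t - 7)*(t - 5)*(t + 3)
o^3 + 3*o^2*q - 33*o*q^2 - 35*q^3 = (o - 5*q)*(o + q)*(o + 7*q)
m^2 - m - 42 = (m - 7)*(m + 6)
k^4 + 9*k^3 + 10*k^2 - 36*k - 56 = (k - 2)*(k + 2)^2*(k + 7)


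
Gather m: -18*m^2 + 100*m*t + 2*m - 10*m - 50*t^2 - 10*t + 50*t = -18*m^2 + m*(100*t - 8) - 50*t^2 + 40*t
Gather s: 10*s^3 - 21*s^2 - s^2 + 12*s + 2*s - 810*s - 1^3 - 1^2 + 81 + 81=10*s^3 - 22*s^2 - 796*s + 160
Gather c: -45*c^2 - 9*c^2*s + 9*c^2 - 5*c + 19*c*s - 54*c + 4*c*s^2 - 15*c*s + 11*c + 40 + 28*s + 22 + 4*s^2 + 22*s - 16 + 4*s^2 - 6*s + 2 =c^2*(-9*s - 36) + c*(4*s^2 + 4*s - 48) + 8*s^2 + 44*s + 48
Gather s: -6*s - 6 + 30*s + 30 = 24*s + 24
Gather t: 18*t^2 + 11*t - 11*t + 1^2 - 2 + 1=18*t^2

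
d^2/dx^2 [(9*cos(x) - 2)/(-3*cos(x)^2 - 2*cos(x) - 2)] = 2*(729*(1 - cos(2*x))^2*cos(x) - 126*(1 - cos(2*x))^2 + 32*cos(x) - 280*cos(2*x) + 126*cos(3*x) - 162*cos(5*x) + 480)/(4*cos(x) + 3*cos(2*x) + 7)^3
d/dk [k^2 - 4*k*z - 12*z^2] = 2*k - 4*z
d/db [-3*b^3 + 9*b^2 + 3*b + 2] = -9*b^2 + 18*b + 3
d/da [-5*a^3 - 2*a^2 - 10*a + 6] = -15*a^2 - 4*a - 10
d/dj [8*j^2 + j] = 16*j + 1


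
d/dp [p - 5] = 1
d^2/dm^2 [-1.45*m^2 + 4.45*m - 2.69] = -2.90000000000000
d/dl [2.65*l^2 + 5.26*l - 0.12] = 5.3*l + 5.26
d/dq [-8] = 0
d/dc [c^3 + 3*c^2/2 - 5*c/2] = 3*c^2 + 3*c - 5/2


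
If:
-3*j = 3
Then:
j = -1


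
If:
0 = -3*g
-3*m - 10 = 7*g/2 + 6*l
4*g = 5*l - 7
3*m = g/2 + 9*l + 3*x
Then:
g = 0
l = 7/5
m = -92/15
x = -31/3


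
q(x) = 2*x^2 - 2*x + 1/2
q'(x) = 4*x - 2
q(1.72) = 2.98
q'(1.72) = 4.88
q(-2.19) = 14.47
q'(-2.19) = -10.76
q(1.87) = 3.75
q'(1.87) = 5.48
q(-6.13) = 87.91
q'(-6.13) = -26.52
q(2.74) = 10.04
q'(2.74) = 8.96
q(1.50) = 2.00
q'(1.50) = 4.00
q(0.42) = 0.01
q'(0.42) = -0.32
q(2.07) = 4.93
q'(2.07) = 6.28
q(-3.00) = 24.50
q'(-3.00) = -14.00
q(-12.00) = 312.50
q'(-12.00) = -50.00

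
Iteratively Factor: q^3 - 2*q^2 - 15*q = (q)*(q^2 - 2*q - 15) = q*(q + 3)*(q - 5)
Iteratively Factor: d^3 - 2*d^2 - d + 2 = (d + 1)*(d^2 - 3*d + 2) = (d - 1)*(d + 1)*(d - 2)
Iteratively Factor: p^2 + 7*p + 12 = (p + 3)*(p + 4)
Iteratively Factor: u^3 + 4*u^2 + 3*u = (u + 3)*(u^2 + u) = u*(u + 3)*(u + 1)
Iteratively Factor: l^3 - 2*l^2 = (l)*(l^2 - 2*l) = l^2*(l - 2)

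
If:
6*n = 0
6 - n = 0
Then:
No Solution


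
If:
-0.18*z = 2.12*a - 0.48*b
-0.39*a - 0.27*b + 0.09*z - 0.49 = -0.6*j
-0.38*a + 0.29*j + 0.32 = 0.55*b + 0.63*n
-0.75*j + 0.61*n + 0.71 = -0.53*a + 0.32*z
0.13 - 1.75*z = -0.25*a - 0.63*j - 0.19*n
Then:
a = 0.10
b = 0.66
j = 1.10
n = 0.38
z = 0.53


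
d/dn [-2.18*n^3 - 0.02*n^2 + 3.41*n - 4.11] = -6.54*n^2 - 0.04*n + 3.41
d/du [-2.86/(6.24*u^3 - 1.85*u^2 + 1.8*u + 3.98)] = (53.5392*u^2 - 10.582*u + 5.148)/(6.24*u^3 - 1.85*u^2 + 1.8*u + 3.98)^2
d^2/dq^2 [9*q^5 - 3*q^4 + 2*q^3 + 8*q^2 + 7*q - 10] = 180*q^3 - 36*q^2 + 12*q + 16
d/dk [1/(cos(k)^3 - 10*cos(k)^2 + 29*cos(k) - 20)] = (3*cos(k)^2 - 20*cos(k) + 29)*sin(k)/(cos(k)^3 - 10*cos(k)^2 + 29*cos(k) - 20)^2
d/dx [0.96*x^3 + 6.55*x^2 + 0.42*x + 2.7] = 2.88*x^2 + 13.1*x + 0.42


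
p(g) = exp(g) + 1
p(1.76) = 6.81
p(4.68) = 108.77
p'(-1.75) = 0.17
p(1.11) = 4.03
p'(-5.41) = 0.00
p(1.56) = 5.76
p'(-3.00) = 0.05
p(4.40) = 82.45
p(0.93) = 3.53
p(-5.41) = 1.00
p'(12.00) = 162754.79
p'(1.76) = 5.81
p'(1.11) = 3.03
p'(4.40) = 81.45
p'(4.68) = 107.77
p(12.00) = 162755.79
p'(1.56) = 4.76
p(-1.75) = 1.17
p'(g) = exp(g)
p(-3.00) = 1.05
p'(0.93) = 2.53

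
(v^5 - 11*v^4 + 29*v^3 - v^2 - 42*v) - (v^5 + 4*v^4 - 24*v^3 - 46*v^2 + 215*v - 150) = -15*v^4 + 53*v^3 + 45*v^2 - 257*v + 150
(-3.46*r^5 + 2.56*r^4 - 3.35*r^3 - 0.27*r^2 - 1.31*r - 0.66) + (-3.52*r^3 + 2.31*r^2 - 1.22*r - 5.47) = -3.46*r^5 + 2.56*r^4 - 6.87*r^3 + 2.04*r^2 - 2.53*r - 6.13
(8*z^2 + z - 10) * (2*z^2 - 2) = 16*z^4 + 2*z^3 - 36*z^2 - 2*z + 20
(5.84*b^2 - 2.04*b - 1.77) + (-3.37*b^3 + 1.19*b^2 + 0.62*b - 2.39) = -3.37*b^3 + 7.03*b^2 - 1.42*b - 4.16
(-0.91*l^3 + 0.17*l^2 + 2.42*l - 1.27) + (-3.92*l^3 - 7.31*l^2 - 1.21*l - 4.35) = -4.83*l^3 - 7.14*l^2 + 1.21*l - 5.62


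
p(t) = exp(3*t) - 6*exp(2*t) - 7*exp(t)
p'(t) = 3*exp(3*t) - 12*exp(2*t) - 7*exp(t)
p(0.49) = -23.06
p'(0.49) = -30.35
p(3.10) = 7826.14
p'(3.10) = 26745.68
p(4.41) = 515636.03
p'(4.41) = 1588669.44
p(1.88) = -22.10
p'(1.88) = 283.13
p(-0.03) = -11.53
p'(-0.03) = -15.35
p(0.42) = -21.03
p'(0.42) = -27.87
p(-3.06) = -0.34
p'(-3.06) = -0.35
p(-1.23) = -2.53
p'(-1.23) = -3.00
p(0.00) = -12.00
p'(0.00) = -16.00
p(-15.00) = 0.00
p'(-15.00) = 0.00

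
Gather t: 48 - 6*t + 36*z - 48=-6*t + 36*z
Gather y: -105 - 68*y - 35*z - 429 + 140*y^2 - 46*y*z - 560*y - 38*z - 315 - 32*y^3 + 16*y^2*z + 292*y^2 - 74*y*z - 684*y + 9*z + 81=-32*y^3 + y^2*(16*z + 432) + y*(-120*z - 1312) - 64*z - 768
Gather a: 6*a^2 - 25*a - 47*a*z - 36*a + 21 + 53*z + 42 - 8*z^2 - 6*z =6*a^2 + a*(-47*z - 61) - 8*z^2 + 47*z + 63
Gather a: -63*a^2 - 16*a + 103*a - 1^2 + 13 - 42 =-63*a^2 + 87*a - 30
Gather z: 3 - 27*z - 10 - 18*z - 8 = -45*z - 15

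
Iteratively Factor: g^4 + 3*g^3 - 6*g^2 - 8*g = (g)*(g^3 + 3*g^2 - 6*g - 8) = g*(g + 1)*(g^2 + 2*g - 8) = g*(g + 1)*(g + 4)*(g - 2)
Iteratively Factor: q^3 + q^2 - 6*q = (q - 2)*(q^2 + 3*q) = q*(q - 2)*(q + 3)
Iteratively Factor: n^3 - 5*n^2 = (n)*(n^2 - 5*n) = n*(n - 5)*(n)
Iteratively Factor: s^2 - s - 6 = (s - 3)*(s + 2)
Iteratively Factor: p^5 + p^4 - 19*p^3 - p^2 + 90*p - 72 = (p - 2)*(p^4 + 3*p^3 - 13*p^2 - 27*p + 36) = (p - 2)*(p + 3)*(p^3 - 13*p + 12) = (p - 3)*(p - 2)*(p + 3)*(p^2 + 3*p - 4) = (p - 3)*(p - 2)*(p + 3)*(p + 4)*(p - 1)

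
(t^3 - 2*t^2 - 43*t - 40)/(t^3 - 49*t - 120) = (t + 1)/(t + 3)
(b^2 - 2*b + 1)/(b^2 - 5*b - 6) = (-b^2 + 2*b - 1)/(-b^2 + 5*b + 6)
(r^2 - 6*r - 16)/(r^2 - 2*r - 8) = (r - 8)/(r - 4)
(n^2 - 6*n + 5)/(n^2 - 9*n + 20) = (n - 1)/(n - 4)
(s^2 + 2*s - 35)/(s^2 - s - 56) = (s - 5)/(s - 8)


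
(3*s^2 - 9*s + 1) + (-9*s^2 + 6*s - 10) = -6*s^2 - 3*s - 9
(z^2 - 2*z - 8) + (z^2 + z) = 2*z^2 - z - 8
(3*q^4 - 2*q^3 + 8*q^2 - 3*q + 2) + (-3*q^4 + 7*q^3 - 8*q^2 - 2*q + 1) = 5*q^3 - 5*q + 3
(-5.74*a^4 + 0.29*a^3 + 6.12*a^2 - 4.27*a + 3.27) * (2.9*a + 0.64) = -16.646*a^5 - 2.8326*a^4 + 17.9336*a^3 - 8.4662*a^2 + 6.7502*a + 2.0928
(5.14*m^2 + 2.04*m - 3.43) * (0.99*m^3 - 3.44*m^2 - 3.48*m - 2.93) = 5.0886*m^5 - 15.662*m^4 - 28.3005*m^3 - 10.3602*m^2 + 5.9592*m + 10.0499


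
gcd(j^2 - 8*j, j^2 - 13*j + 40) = j - 8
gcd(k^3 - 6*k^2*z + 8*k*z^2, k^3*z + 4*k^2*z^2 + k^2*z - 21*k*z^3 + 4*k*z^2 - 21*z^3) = 1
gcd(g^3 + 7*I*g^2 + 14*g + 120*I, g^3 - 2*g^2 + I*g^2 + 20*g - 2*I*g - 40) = g^2 + I*g + 20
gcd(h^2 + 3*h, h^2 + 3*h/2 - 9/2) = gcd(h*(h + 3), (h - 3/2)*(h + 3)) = h + 3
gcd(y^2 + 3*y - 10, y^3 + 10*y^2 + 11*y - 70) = y^2 + 3*y - 10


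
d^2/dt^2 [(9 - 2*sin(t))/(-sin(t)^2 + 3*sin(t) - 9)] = (-2*sin(t)^5 + 30*sin(t)^4 + 31*sin(t)^3 - 351*sin(t)^2 + 135*sin(t) + 108)/(sin(t)^2 - 3*sin(t) + 9)^3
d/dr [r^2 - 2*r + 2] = 2*r - 2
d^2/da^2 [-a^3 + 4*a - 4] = -6*a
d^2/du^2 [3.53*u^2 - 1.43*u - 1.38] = 7.06000000000000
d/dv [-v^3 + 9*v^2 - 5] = 3*v*(6 - v)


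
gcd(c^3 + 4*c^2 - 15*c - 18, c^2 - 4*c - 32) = 1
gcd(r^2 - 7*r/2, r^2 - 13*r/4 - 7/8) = r - 7/2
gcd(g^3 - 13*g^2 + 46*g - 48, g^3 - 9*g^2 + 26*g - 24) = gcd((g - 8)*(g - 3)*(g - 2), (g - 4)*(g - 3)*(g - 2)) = g^2 - 5*g + 6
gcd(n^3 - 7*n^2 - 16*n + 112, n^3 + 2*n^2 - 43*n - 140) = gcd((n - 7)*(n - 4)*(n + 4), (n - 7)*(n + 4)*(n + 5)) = n^2 - 3*n - 28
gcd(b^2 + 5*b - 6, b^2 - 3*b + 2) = b - 1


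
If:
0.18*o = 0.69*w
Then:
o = 3.83333333333333*w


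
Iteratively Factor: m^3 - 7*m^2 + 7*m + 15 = (m - 3)*(m^2 - 4*m - 5) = (m - 5)*(m - 3)*(m + 1)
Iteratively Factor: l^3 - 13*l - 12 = (l - 4)*(l^2 + 4*l + 3) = (l - 4)*(l + 3)*(l + 1)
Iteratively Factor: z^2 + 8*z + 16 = (z + 4)*(z + 4)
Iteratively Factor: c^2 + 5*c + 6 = (c + 3)*(c + 2)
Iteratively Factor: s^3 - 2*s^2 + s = (s)*(s^2 - 2*s + 1) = s*(s - 1)*(s - 1)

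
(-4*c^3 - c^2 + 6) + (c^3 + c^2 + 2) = 8 - 3*c^3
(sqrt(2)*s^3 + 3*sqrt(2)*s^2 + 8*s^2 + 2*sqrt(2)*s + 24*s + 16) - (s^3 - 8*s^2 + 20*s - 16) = -s^3 + sqrt(2)*s^3 + 3*sqrt(2)*s^2 + 16*s^2 + 2*sqrt(2)*s + 4*s + 32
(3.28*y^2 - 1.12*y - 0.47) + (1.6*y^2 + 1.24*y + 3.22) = 4.88*y^2 + 0.12*y + 2.75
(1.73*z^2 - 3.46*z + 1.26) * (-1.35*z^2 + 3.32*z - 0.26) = -2.3355*z^4 + 10.4146*z^3 - 13.638*z^2 + 5.0828*z - 0.3276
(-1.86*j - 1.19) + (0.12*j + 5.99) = 4.8 - 1.74*j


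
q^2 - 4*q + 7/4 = (q - 7/2)*(q - 1/2)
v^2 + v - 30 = (v - 5)*(v + 6)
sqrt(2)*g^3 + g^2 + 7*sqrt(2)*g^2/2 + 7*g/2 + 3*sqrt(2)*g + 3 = (g + 3/2)*(g + 2)*(sqrt(2)*g + 1)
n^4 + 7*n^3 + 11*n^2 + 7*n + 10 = (n + 2)*(n + 5)*(n - I)*(n + I)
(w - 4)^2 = w^2 - 8*w + 16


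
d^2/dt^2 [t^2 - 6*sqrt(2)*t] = 2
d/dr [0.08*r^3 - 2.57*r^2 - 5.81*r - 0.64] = 0.24*r^2 - 5.14*r - 5.81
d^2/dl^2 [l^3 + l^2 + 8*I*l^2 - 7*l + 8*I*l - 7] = 6*l + 2 + 16*I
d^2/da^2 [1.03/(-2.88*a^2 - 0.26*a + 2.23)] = (17.086464*a^2 + 1.542528*a - 1.03*(5.76*a + 0.26)*(11.52*a + 0.52) - 13.230144)/(2.88*a^2 + 0.26*a - 2.23)^3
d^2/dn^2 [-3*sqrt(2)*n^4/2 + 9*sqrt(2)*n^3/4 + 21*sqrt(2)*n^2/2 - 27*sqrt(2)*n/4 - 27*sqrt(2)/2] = sqrt(2)*(-18*n^2 + 27*n/2 + 21)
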